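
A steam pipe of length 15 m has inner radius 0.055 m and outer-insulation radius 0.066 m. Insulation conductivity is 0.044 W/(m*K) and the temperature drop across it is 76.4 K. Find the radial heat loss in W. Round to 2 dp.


Q = 2*pi*0.044*15*76.4/ln(0.066/0.055) = 1737.72 W

1737.72 W


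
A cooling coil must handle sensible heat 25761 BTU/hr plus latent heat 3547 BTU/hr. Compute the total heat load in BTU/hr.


Qt = 25761 + 3547 = 29308 BTU/hr

29308 BTU/hr


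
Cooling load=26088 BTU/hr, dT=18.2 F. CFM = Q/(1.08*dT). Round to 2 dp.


CFM = 26088 / (1.08 * 18.2) = 1327.23

1327.23 CFM


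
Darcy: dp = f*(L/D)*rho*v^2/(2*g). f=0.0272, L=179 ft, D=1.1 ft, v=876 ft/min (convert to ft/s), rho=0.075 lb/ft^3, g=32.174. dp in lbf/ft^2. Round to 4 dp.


v_fps = 876/60 = 14.6 ft/s
dp = 0.0272*(179/1.1)*0.075*14.6^2/(2*32.174) = 1.0997 lbf/ft^2

1.0997 lbf/ft^2


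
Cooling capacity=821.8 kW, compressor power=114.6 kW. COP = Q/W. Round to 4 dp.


COP = 821.8 / 114.6 = 7.1710

7.1710


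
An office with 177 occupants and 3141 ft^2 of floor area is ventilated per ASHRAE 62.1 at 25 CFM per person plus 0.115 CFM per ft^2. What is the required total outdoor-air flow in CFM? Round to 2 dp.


Total = 177*25 + 3141*0.115 = 4786.22 CFM

4786.22 CFM


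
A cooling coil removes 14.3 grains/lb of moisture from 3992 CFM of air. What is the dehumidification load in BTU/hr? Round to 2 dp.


Q = 0.68 * 3992 * 14.3 = 38818.21 BTU/hr

38818.21 BTU/hr


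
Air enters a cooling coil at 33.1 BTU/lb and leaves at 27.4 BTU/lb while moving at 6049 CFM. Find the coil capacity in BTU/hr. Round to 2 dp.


Q = 4.5 * 6049 * (33.1 - 27.4) = 155156.85 BTU/hr

155156.85 BTU/hr


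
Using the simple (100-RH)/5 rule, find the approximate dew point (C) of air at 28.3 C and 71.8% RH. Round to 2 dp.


Td = 28.3 - (100-71.8)/5 = 22.66 C

22.66 C


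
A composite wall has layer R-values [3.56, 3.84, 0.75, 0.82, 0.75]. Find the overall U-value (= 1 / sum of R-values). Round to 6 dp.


R_total = 3.56 + 3.84 + 0.75 + 0.82 + 0.75 = 9.72
U = 1/9.72 = 0.102881

0.102881


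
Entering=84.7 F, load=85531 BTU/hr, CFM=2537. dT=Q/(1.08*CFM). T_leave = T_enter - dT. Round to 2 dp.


dT = 85531/(1.08*2537) = 31.2161
T_leave = 84.7 - 31.2161 = 53.48 F

53.48 F


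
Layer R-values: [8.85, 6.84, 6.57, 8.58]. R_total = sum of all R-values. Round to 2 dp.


R_total = 8.85 + 6.84 + 6.57 + 8.58 = 30.84

30.84


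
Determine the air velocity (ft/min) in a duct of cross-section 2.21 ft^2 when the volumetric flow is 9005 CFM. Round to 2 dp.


V = 9005 / 2.21 = 4074.66 ft/min

4074.66 ft/min


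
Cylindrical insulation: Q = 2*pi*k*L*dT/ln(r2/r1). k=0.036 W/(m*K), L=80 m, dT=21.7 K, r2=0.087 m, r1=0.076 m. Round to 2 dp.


Q = 2*pi*0.036*80*21.7/ln(0.087/0.076) = 2904.94 W

2904.94 W


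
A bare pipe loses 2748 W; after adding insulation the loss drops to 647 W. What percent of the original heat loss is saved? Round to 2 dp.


Savings = ((2748-647)/2748)*100 = 76.46 %

76.46 %


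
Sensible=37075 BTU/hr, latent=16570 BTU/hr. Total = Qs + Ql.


Qt = 37075 + 16570 = 53645 BTU/hr

53645 BTU/hr


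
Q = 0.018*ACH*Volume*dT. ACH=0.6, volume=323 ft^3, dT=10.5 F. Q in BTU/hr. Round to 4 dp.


Q = 0.018 * 0.6 * 323 * 10.5 = 36.6282 BTU/hr

36.6282 BTU/hr


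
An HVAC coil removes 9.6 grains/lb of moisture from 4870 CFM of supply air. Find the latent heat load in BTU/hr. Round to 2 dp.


Q = 0.68 * 4870 * 9.6 = 31791.36 BTU/hr

31791.36 BTU/hr


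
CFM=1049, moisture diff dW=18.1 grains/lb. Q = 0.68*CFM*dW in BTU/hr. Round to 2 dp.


Q = 0.68 * 1049 * 18.1 = 12911.09 BTU/hr

12911.09 BTU/hr


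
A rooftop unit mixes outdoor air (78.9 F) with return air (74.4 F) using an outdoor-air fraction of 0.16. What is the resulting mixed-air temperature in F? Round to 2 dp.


T_mix = 0.16*78.9 + 0.84*74.4 = 75.12 F

75.12 F


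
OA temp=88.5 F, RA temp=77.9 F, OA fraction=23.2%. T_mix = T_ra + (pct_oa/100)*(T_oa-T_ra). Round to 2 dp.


T_mix = 77.9 + (23.2/100)*(88.5-77.9) = 80.36 F

80.36 F


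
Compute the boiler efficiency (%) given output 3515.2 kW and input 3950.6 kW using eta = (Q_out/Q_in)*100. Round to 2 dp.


eta = (3515.2/3950.6)*100 = 88.98 %

88.98 %


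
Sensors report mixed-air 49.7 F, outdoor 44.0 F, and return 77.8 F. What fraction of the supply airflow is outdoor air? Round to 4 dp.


frac = (49.7 - 77.8) / (44.0 - 77.8) = 0.8314

0.8314


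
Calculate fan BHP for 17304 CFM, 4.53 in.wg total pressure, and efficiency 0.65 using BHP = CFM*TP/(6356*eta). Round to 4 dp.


BHP = 17304 * 4.53 / (6356 * 0.65) = 18.9735 hp

18.9735 hp


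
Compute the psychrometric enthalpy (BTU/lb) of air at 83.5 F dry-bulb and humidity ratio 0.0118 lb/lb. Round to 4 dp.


h = 0.24*83.5 + 0.0118*(1061+0.444*83.5) = 32.9973 BTU/lb

32.9973 BTU/lb


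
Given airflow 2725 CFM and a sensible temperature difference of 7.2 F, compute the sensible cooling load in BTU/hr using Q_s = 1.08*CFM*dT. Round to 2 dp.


Q = 1.08 * 2725 * 7.2 = 21189.60 BTU/hr

21189.60 BTU/hr


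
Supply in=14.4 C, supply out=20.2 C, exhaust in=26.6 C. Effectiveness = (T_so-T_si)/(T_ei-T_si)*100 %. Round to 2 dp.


eff = (20.2-14.4)/(26.6-14.4)*100 = 47.54 %

47.54 %


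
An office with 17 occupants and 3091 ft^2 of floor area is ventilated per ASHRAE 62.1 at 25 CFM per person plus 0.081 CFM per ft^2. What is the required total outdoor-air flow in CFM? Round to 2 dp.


Total = 17*25 + 3091*0.081 = 675.37 CFM

675.37 CFM


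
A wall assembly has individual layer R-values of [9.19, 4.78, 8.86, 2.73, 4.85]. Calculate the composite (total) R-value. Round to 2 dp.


R_total = 9.19 + 4.78 + 8.86 + 2.73 + 4.85 = 30.41

30.41


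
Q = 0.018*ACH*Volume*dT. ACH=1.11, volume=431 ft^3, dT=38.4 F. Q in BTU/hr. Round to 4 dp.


Q = 0.018 * 1.11 * 431 * 38.4 = 330.6770 BTU/hr

330.6770 BTU/hr


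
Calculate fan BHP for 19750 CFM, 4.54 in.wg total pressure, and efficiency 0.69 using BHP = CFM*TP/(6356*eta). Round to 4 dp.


BHP = 19750 * 4.54 / (6356 * 0.69) = 20.4451 hp

20.4451 hp


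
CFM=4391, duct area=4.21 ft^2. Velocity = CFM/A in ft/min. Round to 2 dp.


V = 4391 / 4.21 = 1042.99 ft/min

1042.99 ft/min


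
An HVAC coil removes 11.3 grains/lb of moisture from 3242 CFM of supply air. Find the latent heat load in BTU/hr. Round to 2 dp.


Q = 0.68 * 3242 * 11.3 = 24911.53 BTU/hr

24911.53 BTU/hr


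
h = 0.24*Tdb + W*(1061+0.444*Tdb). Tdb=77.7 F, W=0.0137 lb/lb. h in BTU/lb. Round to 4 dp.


h = 0.24*77.7 + 0.0137*(1061+0.444*77.7) = 33.6563 BTU/lb

33.6563 BTU/lb


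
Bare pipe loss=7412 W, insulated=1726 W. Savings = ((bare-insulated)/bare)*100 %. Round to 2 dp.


Savings = ((7412-1726)/7412)*100 = 76.71 %

76.71 %


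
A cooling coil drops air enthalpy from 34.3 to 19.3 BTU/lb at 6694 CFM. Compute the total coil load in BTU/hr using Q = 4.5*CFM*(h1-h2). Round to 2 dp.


Q = 4.5 * 6694 * (34.3 - 19.3) = 451845.00 BTU/hr

451845.00 BTU/hr


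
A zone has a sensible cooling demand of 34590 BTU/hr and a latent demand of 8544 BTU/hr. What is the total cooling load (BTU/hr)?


Qt = 34590 + 8544 = 43134 BTU/hr

43134 BTU/hr


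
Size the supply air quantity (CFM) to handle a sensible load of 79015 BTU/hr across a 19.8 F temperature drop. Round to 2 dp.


CFM = 79015 / (1.08 * 19.8) = 3695.05

3695.05 CFM


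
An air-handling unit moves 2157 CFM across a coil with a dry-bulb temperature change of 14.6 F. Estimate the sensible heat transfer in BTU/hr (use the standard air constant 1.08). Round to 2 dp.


Q = 1.08 * 2157 * 14.6 = 34011.58 BTU/hr

34011.58 BTU/hr


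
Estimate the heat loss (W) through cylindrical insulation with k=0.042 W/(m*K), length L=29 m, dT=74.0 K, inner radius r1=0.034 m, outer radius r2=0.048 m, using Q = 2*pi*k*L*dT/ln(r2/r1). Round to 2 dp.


Q = 2*pi*0.042*29*74.0/ln(0.048/0.034) = 1642.26 W

1642.26 W


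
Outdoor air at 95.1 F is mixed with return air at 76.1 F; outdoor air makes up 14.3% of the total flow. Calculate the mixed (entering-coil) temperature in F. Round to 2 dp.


T_mix = 76.1 + (14.3/100)*(95.1-76.1) = 78.82 F

78.82 F


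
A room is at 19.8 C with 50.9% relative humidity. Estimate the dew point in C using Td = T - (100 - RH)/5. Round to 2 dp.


Td = 19.8 - (100-50.9)/5 = 9.98 C

9.98 C


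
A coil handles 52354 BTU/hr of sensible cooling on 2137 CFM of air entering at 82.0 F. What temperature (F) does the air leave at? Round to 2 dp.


dT = 52354/(1.08*2137) = 22.6841
T_leave = 82.0 - 22.6841 = 59.32 F

59.32 F


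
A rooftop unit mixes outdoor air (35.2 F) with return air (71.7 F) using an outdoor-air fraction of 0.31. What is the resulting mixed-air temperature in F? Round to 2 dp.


T_mix = 0.31*35.2 + 0.69*71.7 = 60.39 F

60.39 F


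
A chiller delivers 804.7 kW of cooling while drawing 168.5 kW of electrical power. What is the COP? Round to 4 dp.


COP = 804.7 / 168.5 = 4.7757

4.7757


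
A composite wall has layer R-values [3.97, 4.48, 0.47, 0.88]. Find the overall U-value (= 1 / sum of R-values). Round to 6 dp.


R_total = 3.97 + 4.48 + 0.47 + 0.88 = 9.80
U = 1/9.80 = 0.102041

0.102041


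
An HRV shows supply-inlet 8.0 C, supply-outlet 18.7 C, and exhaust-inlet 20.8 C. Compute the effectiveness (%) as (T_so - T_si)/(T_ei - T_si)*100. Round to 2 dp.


eff = (18.7-8.0)/(20.8-8.0)*100 = 83.59 %

83.59 %


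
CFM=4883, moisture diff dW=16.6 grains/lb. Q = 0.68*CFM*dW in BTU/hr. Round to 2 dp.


Q = 0.68 * 4883 * 16.6 = 55119.30 BTU/hr

55119.30 BTU/hr


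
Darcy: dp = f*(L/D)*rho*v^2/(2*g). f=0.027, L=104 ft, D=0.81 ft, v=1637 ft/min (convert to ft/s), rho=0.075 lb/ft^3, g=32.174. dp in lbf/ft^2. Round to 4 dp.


v_fps = 1637/60 = 27.2833 ft/s
dp = 0.027*(104/0.81)*0.075*27.2833^2/(2*32.174) = 3.0077 lbf/ft^2

3.0077 lbf/ft^2


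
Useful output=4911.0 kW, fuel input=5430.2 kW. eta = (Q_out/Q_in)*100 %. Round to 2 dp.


eta = (4911.0/5430.2)*100 = 90.44 %

90.44 %


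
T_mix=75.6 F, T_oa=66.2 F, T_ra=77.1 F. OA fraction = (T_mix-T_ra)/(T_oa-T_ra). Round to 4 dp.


frac = (75.6 - 77.1) / (66.2 - 77.1) = 0.1376

0.1376


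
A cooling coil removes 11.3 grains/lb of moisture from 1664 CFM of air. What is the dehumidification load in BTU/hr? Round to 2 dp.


Q = 0.68 * 1664 * 11.3 = 12786.18 BTU/hr

12786.18 BTU/hr


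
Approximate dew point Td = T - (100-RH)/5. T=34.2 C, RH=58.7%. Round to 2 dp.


Td = 34.2 - (100-58.7)/5 = 25.94 C

25.94 C


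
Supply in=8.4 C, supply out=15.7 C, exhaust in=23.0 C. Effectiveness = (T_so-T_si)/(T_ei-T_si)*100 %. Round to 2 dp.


eff = (15.7-8.4)/(23.0-8.4)*100 = 50.00 %

50.00 %


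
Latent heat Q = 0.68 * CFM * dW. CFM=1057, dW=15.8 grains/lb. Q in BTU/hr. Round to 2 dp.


Q = 0.68 * 1057 * 15.8 = 11356.41 BTU/hr

11356.41 BTU/hr


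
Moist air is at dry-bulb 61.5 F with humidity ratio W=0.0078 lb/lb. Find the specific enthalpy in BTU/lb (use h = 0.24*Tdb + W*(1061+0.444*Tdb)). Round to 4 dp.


h = 0.24*61.5 + 0.0078*(1061+0.444*61.5) = 23.2488 BTU/lb

23.2488 BTU/lb


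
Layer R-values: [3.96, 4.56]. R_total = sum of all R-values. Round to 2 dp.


R_total = 3.96 + 4.56 = 8.52

8.52


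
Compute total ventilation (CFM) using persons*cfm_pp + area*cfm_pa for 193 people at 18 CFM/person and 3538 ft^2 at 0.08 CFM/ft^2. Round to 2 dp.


Total = 193*18 + 3538*0.08 = 3757.04 CFM

3757.04 CFM


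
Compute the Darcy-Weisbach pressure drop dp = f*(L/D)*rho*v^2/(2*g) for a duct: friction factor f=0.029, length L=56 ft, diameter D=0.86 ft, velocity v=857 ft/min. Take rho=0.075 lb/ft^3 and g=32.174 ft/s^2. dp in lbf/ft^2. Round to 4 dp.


v_fps = 857/60 = 14.2833 ft/s
dp = 0.029*(56/0.86)*0.075*14.2833^2/(2*32.174) = 0.4490 lbf/ft^2

0.4490 lbf/ft^2


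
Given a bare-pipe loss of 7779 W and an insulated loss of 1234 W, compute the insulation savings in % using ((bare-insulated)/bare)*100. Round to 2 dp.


Savings = ((7779-1234)/7779)*100 = 84.14 %

84.14 %


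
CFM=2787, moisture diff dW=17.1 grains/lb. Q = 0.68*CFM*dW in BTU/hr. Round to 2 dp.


Q = 0.68 * 2787 * 17.1 = 32407.24 BTU/hr

32407.24 BTU/hr


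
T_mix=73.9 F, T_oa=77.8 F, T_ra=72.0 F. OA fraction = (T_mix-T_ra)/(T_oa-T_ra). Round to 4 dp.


frac = (73.9 - 72.0) / (77.8 - 72.0) = 0.3276

0.3276


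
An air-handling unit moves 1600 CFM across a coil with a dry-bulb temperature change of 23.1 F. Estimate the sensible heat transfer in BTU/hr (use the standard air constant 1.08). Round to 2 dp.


Q = 1.08 * 1600 * 23.1 = 39916.80 BTU/hr

39916.80 BTU/hr


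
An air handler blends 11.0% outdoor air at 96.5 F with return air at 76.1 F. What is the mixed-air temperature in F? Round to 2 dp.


T_mix = 76.1 + (11.0/100)*(96.5-76.1) = 78.34 F

78.34 F


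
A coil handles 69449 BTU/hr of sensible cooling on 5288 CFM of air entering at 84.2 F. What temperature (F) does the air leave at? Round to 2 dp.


dT = 69449/(1.08*5288) = 12.1605
T_leave = 84.2 - 12.1605 = 72.04 F

72.04 F


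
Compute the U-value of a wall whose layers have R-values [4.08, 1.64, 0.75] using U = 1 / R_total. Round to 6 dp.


R_total = 4.08 + 1.64 + 0.75 = 6.47
U = 1/6.47 = 0.154560

0.154560


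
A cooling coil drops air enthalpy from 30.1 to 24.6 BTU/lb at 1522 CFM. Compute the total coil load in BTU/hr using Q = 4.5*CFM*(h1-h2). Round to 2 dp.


Q = 4.5 * 1522 * (30.1 - 24.6) = 37669.50 BTU/hr

37669.50 BTU/hr


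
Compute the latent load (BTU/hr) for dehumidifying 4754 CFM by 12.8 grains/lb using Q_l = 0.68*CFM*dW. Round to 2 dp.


Q = 0.68 * 4754 * 12.8 = 41378.82 BTU/hr

41378.82 BTU/hr


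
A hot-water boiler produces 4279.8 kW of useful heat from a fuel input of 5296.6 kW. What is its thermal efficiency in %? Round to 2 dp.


eta = (4279.8/5296.6)*100 = 80.80 %

80.80 %


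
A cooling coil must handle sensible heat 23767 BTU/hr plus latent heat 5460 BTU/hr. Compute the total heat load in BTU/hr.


Qt = 23767 + 5460 = 29227 BTU/hr

29227 BTU/hr


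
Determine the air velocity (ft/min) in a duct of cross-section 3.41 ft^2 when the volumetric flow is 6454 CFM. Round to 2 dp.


V = 6454 / 3.41 = 1892.67 ft/min

1892.67 ft/min


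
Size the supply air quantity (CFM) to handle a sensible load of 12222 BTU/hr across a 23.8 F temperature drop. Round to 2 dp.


CFM = 12222 / (1.08 * 23.8) = 475.49

475.49 CFM


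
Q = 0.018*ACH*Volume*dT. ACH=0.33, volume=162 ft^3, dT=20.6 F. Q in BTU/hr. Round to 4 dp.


Q = 0.018 * 0.33 * 162 * 20.6 = 19.8230 BTU/hr

19.8230 BTU/hr


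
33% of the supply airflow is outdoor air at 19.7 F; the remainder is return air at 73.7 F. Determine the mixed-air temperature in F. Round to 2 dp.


T_mix = 0.33*19.7 + 0.67*73.7 = 55.88 F

55.88 F


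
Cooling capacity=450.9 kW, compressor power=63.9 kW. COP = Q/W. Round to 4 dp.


COP = 450.9 / 63.9 = 7.0563

7.0563


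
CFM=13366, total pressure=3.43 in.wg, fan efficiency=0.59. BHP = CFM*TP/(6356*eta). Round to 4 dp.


BHP = 13366 * 3.43 / (6356 * 0.59) = 12.2253 hp

12.2253 hp


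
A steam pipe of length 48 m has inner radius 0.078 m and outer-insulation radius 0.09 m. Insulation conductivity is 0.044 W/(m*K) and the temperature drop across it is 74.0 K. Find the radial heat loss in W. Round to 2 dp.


Q = 2*pi*0.044*48*74.0/ln(0.09/0.078) = 6862.20 W

6862.20 W


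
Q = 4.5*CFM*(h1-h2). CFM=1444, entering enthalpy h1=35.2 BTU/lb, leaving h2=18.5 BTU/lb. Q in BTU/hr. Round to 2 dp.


Q = 4.5 * 1444 * (35.2 - 18.5) = 108516.60 BTU/hr

108516.60 BTU/hr


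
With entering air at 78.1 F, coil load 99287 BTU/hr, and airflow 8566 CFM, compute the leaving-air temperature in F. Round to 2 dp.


dT = 99287/(1.08*8566) = 10.7322
T_leave = 78.1 - 10.7322 = 67.37 F

67.37 F


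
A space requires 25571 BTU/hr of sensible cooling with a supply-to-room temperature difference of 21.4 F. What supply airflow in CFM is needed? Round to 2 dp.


CFM = 25571 / (1.08 * 21.4) = 1106.39

1106.39 CFM


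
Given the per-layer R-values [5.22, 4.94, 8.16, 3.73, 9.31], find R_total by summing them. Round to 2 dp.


R_total = 5.22 + 4.94 + 8.16 + 3.73 + 9.31 = 31.36

31.36


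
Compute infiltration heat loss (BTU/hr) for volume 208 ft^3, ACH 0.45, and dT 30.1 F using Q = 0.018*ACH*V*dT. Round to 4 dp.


Q = 0.018 * 0.45 * 208 * 30.1 = 50.7125 BTU/hr

50.7125 BTU/hr


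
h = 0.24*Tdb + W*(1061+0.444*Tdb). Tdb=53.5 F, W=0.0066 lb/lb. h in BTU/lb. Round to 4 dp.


h = 0.24*53.5 + 0.0066*(1061+0.444*53.5) = 19.9994 BTU/lb

19.9994 BTU/lb


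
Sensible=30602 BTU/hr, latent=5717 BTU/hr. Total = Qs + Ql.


Qt = 30602 + 5717 = 36319 BTU/hr

36319 BTU/hr


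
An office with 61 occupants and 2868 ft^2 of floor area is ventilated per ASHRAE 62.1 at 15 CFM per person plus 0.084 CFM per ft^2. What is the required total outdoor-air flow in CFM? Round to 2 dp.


Total = 61*15 + 2868*0.084 = 1155.91 CFM

1155.91 CFM


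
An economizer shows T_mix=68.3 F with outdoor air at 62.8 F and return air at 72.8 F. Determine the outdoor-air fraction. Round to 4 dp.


frac = (68.3 - 72.8) / (62.8 - 72.8) = 0.4500

0.4500


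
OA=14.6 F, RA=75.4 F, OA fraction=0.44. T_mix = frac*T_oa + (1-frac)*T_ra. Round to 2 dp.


T_mix = 0.44*14.6 + 0.56*75.4 = 48.65 F

48.65 F


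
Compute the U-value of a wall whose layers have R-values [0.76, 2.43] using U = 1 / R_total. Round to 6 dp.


R_total = 0.76 + 2.43 = 3.19
U = 1/3.19 = 0.313480

0.313480


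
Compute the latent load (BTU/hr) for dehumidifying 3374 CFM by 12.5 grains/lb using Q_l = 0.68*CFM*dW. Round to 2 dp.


Q = 0.68 * 3374 * 12.5 = 28679.00 BTU/hr

28679.00 BTU/hr


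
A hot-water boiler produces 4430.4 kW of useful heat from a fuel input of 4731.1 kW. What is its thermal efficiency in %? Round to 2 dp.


eta = (4430.4/4731.1)*100 = 93.64 %

93.64 %


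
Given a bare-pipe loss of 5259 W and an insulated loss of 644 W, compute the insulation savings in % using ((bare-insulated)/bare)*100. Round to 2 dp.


Savings = ((5259-644)/5259)*100 = 87.75 %

87.75 %


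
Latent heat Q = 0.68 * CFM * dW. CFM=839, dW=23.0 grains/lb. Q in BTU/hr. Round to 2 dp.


Q = 0.68 * 839 * 23.0 = 13121.96 BTU/hr

13121.96 BTU/hr


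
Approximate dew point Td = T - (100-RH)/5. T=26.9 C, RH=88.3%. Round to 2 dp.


Td = 26.9 - (100-88.3)/5 = 24.56 C

24.56 C


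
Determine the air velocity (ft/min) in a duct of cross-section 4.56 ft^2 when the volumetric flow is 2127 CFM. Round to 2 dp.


V = 2127 / 4.56 = 466.45 ft/min

466.45 ft/min


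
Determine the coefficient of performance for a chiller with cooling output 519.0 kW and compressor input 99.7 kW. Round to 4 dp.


COP = 519.0 / 99.7 = 5.2056

5.2056


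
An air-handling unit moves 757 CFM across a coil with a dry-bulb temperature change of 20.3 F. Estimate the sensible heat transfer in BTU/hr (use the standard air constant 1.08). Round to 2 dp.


Q = 1.08 * 757 * 20.3 = 16596.47 BTU/hr

16596.47 BTU/hr


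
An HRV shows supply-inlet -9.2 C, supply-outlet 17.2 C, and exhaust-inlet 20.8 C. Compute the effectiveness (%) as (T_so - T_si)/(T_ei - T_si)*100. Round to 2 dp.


eff = (17.2-(-9.2))/(20.8-(-9.2))*100 = 88.00 %

88.00 %


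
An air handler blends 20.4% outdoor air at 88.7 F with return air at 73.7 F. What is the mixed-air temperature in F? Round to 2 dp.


T_mix = 73.7 + (20.4/100)*(88.7-73.7) = 76.76 F

76.76 F


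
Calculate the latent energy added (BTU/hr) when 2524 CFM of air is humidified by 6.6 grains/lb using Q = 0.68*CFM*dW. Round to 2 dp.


Q = 0.68 * 2524 * 6.6 = 11327.71 BTU/hr

11327.71 BTU/hr


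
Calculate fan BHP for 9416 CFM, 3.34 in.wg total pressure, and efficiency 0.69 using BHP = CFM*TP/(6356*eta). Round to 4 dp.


BHP = 9416 * 3.34 / (6356 * 0.69) = 7.1710 hp

7.1710 hp


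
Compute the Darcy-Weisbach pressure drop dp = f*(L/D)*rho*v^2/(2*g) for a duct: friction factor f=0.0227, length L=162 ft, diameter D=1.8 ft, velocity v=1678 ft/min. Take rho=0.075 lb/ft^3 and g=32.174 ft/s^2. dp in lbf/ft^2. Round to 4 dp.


v_fps = 1678/60 = 27.9667 ft/s
dp = 0.0227*(162/1.8)*0.075*27.9667^2/(2*32.174) = 1.8624 lbf/ft^2

1.8624 lbf/ft^2


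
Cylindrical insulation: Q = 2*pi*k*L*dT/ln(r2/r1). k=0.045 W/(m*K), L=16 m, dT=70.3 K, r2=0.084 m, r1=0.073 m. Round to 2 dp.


Q = 2*pi*0.045*16*70.3/ln(0.084/0.073) = 2265.86 W

2265.86 W


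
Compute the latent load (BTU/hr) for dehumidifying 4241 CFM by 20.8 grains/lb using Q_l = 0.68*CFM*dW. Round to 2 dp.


Q = 0.68 * 4241 * 20.8 = 59984.70 BTU/hr

59984.70 BTU/hr


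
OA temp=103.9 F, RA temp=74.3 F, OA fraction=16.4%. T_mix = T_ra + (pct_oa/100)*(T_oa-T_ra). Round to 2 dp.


T_mix = 74.3 + (16.4/100)*(103.9-74.3) = 79.15 F

79.15 F


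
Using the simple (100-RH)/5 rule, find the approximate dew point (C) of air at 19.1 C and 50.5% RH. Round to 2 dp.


Td = 19.1 - (100-50.5)/5 = 9.20 C

9.20 C


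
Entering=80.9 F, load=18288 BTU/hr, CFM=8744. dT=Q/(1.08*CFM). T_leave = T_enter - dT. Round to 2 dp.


dT = 18288/(1.08*8744) = 1.9366
T_leave = 80.9 - 1.9366 = 78.96 F

78.96 F


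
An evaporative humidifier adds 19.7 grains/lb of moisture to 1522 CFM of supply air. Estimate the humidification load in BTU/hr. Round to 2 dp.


Q = 0.68 * 1522 * 19.7 = 20388.71 BTU/hr

20388.71 BTU/hr


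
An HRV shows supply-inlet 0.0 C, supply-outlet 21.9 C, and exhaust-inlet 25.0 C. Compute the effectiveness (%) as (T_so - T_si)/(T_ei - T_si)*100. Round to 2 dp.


eff = (21.9-0.0)/(25.0-0.0)*100 = 87.60 %

87.60 %


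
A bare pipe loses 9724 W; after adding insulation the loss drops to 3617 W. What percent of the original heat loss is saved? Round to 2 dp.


Savings = ((9724-3617)/9724)*100 = 62.80 %

62.80 %


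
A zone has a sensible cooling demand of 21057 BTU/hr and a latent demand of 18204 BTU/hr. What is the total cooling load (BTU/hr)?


Qt = 21057 + 18204 = 39261 BTU/hr

39261 BTU/hr


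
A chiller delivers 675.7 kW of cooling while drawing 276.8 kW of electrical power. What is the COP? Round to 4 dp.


COP = 675.7 / 276.8 = 2.4411

2.4411


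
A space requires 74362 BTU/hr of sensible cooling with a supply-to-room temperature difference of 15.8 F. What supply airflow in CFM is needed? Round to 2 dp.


CFM = 74362 / (1.08 * 15.8) = 4357.83

4357.83 CFM


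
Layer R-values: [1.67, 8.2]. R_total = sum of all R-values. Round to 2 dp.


R_total = 1.67 + 8.2 = 9.87

9.87


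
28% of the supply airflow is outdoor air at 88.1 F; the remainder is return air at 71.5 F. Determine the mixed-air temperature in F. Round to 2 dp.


T_mix = 0.28*88.1 + 0.72*71.5 = 76.15 F

76.15 F


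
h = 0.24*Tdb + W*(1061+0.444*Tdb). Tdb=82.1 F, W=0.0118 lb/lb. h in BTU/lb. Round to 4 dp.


h = 0.24*82.1 + 0.0118*(1061+0.444*82.1) = 32.6539 BTU/lb

32.6539 BTU/lb


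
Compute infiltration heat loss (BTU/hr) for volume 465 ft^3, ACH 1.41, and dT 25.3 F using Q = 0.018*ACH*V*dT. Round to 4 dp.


Q = 0.018 * 1.41 * 465 * 25.3 = 298.5830 BTU/hr

298.5830 BTU/hr


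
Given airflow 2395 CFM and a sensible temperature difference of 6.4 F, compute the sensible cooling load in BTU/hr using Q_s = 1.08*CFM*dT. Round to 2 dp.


Q = 1.08 * 2395 * 6.4 = 16554.24 BTU/hr

16554.24 BTU/hr


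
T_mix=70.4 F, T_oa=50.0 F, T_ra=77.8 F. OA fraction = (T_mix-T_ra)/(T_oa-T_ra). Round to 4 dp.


frac = (70.4 - 77.8) / (50.0 - 77.8) = 0.2662

0.2662


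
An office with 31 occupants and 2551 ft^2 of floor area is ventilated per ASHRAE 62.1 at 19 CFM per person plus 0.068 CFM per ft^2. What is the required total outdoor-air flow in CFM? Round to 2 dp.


Total = 31*19 + 2551*0.068 = 762.47 CFM

762.47 CFM


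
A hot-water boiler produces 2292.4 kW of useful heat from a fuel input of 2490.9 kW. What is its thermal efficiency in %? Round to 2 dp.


eta = (2292.4/2490.9)*100 = 92.03 %

92.03 %


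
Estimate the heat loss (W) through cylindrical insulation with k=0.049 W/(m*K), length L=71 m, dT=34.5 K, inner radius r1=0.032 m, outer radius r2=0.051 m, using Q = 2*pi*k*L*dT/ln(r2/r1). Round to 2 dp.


Q = 2*pi*0.049*71*34.5/ln(0.051/0.032) = 1618.02 W

1618.02 W


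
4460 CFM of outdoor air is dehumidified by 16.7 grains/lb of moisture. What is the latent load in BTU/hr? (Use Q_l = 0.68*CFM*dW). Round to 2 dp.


Q = 0.68 * 4460 * 16.7 = 50647.76 BTU/hr

50647.76 BTU/hr


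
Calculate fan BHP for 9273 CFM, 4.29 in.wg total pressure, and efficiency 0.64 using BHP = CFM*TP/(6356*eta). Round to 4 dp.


BHP = 9273 * 4.29 / (6356 * 0.64) = 9.7794 hp

9.7794 hp


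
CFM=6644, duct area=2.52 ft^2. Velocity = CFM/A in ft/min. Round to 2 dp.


V = 6644 / 2.52 = 2636.51 ft/min

2636.51 ft/min


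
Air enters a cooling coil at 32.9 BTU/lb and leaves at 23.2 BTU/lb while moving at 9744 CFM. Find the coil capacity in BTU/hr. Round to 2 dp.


Q = 4.5 * 9744 * (32.9 - 23.2) = 425325.60 BTU/hr

425325.60 BTU/hr


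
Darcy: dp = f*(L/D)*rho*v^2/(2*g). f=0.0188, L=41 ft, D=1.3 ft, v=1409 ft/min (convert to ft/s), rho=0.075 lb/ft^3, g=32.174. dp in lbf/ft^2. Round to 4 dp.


v_fps = 1409/60 = 23.4833 ft/s
dp = 0.0188*(41/1.3)*0.075*23.4833^2/(2*32.174) = 0.3811 lbf/ft^2

0.3811 lbf/ft^2


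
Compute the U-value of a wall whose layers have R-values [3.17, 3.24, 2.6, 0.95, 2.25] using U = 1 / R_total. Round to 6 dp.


R_total = 3.17 + 3.24 + 2.6 + 0.95 + 2.25 = 12.21
U = 1/12.21 = 0.081900

0.081900


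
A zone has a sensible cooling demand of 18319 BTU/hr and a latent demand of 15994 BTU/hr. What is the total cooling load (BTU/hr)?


Qt = 18319 + 15994 = 34313 BTU/hr

34313 BTU/hr


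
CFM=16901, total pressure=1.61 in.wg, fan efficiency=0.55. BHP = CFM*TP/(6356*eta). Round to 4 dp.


BHP = 16901 * 1.61 / (6356 * 0.55) = 7.7838 hp

7.7838 hp


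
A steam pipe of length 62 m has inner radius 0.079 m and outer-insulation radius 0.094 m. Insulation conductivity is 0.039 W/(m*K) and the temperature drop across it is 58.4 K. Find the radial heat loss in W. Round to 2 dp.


Q = 2*pi*0.039*62*58.4/ln(0.094/0.079) = 5103.66 W

5103.66 W


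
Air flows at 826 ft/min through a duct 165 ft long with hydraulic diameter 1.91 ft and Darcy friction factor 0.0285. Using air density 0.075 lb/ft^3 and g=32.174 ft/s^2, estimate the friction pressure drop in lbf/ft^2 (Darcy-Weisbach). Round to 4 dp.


v_fps = 826/60 = 13.7667 ft/s
dp = 0.0285*(165/1.91)*0.075*13.7667^2/(2*32.174) = 0.5439 lbf/ft^2

0.5439 lbf/ft^2


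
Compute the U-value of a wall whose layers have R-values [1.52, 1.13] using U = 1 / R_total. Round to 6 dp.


R_total = 1.52 + 1.13 = 2.65
U = 1/2.65 = 0.377358

0.377358


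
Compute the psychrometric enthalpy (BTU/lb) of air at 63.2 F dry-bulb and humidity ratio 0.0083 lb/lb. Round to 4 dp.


h = 0.24*63.2 + 0.0083*(1061+0.444*63.2) = 24.2072 BTU/lb

24.2072 BTU/lb


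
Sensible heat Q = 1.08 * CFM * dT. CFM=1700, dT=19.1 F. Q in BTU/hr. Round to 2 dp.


Q = 1.08 * 1700 * 19.1 = 35067.60 BTU/hr

35067.60 BTU/hr


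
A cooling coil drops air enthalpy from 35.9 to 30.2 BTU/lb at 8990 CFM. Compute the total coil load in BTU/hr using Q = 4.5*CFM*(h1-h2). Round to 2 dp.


Q = 4.5 * 8990 * (35.9 - 30.2) = 230593.50 BTU/hr

230593.50 BTU/hr


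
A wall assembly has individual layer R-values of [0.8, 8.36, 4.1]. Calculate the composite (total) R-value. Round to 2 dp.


R_total = 0.8 + 8.36 + 4.1 = 13.26

13.26


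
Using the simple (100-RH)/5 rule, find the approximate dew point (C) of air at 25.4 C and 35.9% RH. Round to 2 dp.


Td = 25.4 - (100-35.9)/5 = 12.58 C

12.58 C


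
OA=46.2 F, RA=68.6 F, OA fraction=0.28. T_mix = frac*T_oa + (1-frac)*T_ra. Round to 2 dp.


T_mix = 0.28*46.2 + 0.72*68.6 = 62.33 F

62.33 F


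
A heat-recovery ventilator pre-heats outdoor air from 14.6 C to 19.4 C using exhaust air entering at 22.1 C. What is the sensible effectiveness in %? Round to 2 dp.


eff = (19.4-14.6)/(22.1-14.6)*100 = 64.00 %

64.00 %


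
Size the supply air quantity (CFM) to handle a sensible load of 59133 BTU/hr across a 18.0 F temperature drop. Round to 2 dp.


CFM = 59133 / (1.08 * 18.0) = 3041.82

3041.82 CFM


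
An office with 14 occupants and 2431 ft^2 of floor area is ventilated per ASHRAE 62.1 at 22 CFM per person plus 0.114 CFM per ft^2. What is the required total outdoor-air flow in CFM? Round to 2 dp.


Total = 14*22 + 2431*0.114 = 585.13 CFM

585.13 CFM


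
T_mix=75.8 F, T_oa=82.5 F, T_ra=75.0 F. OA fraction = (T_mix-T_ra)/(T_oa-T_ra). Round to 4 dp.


frac = (75.8 - 75.0) / (82.5 - 75.0) = 0.1067

0.1067


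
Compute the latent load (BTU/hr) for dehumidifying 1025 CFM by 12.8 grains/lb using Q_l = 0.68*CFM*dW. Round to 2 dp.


Q = 0.68 * 1025 * 12.8 = 8921.60 BTU/hr

8921.60 BTU/hr


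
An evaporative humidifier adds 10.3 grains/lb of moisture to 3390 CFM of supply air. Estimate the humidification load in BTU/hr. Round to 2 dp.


Q = 0.68 * 3390 * 10.3 = 23743.56 BTU/hr

23743.56 BTU/hr


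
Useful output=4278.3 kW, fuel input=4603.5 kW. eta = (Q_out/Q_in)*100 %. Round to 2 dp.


eta = (4278.3/4603.5)*100 = 92.94 %

92.94 %


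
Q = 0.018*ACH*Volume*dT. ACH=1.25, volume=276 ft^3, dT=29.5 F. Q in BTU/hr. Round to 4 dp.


Q = 0.018 * 1.25 * 276 * 29.5 = 183.1950 BTU/hr

183.1950 BTU/hr


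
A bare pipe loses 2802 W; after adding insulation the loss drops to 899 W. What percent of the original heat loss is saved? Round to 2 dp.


Savings = ((2802-899)/2802)*100 = 67.92 %

67.92 %


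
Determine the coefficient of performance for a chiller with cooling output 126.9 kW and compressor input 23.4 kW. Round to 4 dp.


COP = 126.9 / 23.4 = 5.4231

5.4231


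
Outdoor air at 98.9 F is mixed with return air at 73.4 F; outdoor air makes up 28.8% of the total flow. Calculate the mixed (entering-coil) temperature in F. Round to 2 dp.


T_mix = 73.4 + (28.8/100)*(98.9-73.4) = 80.74 F

80.74 F


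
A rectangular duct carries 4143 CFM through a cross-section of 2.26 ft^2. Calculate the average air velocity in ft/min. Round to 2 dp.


V = 4143 / 2.26 = 1833.19 ft/min

1833.19 ft/min


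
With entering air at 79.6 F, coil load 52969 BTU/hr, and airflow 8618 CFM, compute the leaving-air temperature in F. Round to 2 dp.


dT = 52969/(1.08*8618) = 5.6910
T_leave = 79.6 - 5.6910 = 73.91 F

73.91 F


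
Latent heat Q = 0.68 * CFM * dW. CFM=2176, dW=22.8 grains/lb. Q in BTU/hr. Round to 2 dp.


Q = 0.68 * 2176 * 22.8 = 33736.70 BTU/hr

33736.70 BTU/hr


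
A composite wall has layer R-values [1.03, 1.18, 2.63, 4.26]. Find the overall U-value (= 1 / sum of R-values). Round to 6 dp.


R_total = 1.03 + 1.18 + 2.63 + 4.26 = 9.10
U = 1/9.10 = 0.109890

0.109890


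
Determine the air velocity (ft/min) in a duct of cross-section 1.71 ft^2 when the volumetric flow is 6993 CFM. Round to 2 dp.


V = 6993 / 1.71 = 4089.47 ft/min

4089.47 ft/min


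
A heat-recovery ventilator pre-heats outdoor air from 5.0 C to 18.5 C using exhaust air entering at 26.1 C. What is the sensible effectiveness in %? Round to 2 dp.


eff = (18.5-5.0)/(26.1-5.0)*100 = 63.98 %

63.98 %


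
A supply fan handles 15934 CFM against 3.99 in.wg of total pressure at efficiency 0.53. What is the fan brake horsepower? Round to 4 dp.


BHP = 15934 * 3.99 / (6356 * 0.53) = 18.8729 hp

18.8729 hp


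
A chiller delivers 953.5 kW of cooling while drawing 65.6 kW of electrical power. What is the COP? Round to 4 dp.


COP = 953.5 / 65.6 = 14.5351

14.5351


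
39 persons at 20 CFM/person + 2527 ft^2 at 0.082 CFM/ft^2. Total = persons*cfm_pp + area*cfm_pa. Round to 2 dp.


Total = 39*20 + 2527*0.082 = 987.21 CFM

987.21 CFM


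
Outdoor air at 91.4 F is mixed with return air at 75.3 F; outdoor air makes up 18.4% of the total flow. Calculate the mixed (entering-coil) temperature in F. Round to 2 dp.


T_mix = 75.3 + (18.4/100)*(91.4-75.3) = 78.26 F

78.26 F


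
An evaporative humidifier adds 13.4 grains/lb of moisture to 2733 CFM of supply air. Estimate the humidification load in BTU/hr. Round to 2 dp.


Q = 0.68 * 2733 * 13.4 = 24903.10 BTU/hr

24903.10 BTU/hr


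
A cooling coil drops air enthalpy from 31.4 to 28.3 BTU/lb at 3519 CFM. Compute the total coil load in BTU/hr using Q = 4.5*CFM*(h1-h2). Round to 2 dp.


Q = 4.5 * 3519 * (31.4 - 28.3) = 49090.05 BTU/hr

49090.05 BTU/hr


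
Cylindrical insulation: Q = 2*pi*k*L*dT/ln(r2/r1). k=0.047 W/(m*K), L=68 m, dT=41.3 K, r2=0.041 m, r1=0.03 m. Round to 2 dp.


Q = 2*pi*0.047*68*41.3/ln(0.041/0.03) = 2654.98 W

2654.98 W


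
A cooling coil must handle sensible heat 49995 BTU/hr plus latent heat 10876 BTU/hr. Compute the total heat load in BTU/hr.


Qt = 49995 + 10876 = 60871 BTU/hr

60871 BTU/hr


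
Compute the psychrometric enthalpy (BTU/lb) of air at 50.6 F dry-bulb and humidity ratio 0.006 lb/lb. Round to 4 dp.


h = 0.24*50.6 + 0.006*(1061+0.444*50.6) = 18.6448 BTU/lb

18.6448 BTU/lb


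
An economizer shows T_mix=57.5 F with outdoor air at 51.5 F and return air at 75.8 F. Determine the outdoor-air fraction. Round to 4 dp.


frac = (57.5 - 75.8) / (51.5 - 75.8) = 0.7531

0.7531


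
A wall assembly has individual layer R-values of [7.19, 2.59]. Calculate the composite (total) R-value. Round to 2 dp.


R_total = 7.19 + 2.59 = 9.78

9.78


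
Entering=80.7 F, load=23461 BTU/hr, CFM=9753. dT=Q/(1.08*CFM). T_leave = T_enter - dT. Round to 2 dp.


dT = 23461/(1.08*9753) = 2.2273
T_leave = 80.7 - 2.2273 = 78.47 F

78.47 F


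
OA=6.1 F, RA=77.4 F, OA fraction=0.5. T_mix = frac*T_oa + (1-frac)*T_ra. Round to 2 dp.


T_mix = 0.5*6.1 + 0.5*77.4 = 41.75 F

41.75 F


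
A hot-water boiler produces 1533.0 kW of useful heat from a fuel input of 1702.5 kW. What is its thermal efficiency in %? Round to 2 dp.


eta = (1533.0/1702.5)*100 = 90.04 %

90.04 %


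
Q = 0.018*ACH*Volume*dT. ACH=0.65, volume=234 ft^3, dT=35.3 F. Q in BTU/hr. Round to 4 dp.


Q = 0.018 * 0.65 * 234 * 35.3 = 96.6443 BTU/hr

96.6443 BTU/hr


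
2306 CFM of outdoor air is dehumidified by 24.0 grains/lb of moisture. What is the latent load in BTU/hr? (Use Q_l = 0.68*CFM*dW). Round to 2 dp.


Q = 0.68 * 2306 * 24.0 = 37633.92 BTU/hr

37633.92 BTU/hr


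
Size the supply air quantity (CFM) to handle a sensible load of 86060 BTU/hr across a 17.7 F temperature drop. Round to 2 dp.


CFM = 86060 / (1.08 * 17.7) = 4501.99

4501.99 CFM


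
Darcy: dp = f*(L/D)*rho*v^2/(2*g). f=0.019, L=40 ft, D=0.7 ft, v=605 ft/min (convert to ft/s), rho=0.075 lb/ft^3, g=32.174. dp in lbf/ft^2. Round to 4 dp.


v_fps = 605/60 = 10.0833 ft/s
dp = 0.019*(40/0.7)*0.075*10.0833^2/(2*32.174) = 0.1287 lbf/ft^2

0.1287 lbf/ft^2


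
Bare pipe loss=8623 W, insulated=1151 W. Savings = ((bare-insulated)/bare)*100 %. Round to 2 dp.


Savings = ((8623-1151)/8623)*100 = 86.65 %

86.65 %


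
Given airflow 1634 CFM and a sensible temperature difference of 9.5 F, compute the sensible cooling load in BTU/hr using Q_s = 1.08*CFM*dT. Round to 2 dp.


Q = 1.08 * 1634 * 9.5 = 16764.84 BTU/hr

16764.84 BTU/hr


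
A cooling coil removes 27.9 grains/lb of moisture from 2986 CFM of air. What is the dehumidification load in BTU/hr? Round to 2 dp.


Q = 0.68 * 2986 * 27.9 = 56650.39 BTU/hr

56650.39 BTU/hr


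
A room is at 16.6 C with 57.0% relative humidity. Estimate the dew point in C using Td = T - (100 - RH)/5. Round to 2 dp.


Td = 16.6 - (100-57.0)/5 = 8.00 C

8.00 C


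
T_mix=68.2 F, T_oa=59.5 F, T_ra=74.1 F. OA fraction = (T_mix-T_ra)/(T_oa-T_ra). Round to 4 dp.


frac = (68.2 - 74.1) / (59.5 - 74.1) = 0.4041

0.4041


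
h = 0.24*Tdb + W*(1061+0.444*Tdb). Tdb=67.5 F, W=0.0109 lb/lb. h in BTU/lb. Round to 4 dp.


h = 0.24*67.5 + 0.0109*(1061+0.444*67.5) = 28.0916 BTU/lb

28.0916 BTU/lb


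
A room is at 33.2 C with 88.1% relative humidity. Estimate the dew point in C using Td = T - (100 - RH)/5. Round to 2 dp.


Td = 33.2 - (100-88.1)/5 = 30.82 C

30.82 C


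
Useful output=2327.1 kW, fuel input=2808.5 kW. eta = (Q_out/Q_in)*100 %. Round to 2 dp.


eta = (2327.1/2808.5)*100 = 82.86 %

82.86 %


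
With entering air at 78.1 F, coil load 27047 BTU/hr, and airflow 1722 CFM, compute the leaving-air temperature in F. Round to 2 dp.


dT = 27047/(1.08*1722) = 14.5433
T_leave = 78.1 - 14.5433 = 63.56 F

63.56 F


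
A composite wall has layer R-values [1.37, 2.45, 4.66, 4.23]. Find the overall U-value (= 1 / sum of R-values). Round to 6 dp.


R_total = 1.37 + 2.45 + 4.66 + 4.23 = 12.71
U = 1/12.71 = 0.078678

0.078678


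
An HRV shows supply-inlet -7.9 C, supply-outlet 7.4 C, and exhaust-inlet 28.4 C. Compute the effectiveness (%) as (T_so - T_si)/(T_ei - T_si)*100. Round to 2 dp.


eff = (7.4-(-7.9))/(28.4-(-7.9))*100 = 42.15 %

42.15 %


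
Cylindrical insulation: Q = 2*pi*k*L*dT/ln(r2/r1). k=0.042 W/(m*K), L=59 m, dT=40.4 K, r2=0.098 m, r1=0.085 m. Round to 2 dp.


Q = 2*pi*0.042*59*40.4/ln(0.098/0.085) = 4419.86 W

4419.86 W


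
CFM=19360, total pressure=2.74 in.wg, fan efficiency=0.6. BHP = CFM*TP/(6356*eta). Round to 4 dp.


BHP = 19360 * 2.74 / (6356 * 0.6) = 13.9098 hp

13.9098 hp


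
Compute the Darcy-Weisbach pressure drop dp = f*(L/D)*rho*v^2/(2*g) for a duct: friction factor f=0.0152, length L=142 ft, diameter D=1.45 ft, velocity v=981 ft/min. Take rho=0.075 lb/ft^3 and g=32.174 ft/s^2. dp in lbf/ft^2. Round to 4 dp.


v_fps = 981/60 = 16.35 ft/s
dp = 0.0152*(142/1.45)*0.075*16.35^2/(2*32.174) = 0.4638 lbf/ft^2

0.4638 lbf/ft^2


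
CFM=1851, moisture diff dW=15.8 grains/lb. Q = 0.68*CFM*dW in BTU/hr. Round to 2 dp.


Q = 0.68 * 1851 * 15.8 = 19887.14 BTU/hr

19887.14 BTU/hr


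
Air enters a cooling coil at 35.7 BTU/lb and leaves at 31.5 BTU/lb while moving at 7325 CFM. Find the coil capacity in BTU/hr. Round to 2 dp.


Q = 4.5 * 7325 * (35.7 - 31.5) = 138442.50 BTU/hr

138442.50 BTU/hr


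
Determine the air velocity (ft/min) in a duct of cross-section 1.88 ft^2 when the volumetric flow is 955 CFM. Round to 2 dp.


V = 955 / 1.88 = 507.98 ft/min

507.98 ft/min


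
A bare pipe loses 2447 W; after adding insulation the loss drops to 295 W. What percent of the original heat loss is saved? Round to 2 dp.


Savings = ((2447-295)/2447)*100 = 87.94 %

87.94 %


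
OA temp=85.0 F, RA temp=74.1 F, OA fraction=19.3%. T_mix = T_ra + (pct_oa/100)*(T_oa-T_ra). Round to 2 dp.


T_mix = 74.1 + (19.3/100)*(85.0-74.1) = 76.20 F

76.20 F


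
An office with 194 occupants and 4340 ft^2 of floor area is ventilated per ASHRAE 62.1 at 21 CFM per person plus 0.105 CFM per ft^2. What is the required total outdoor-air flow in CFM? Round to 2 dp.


Total = 194*21 + 4340*0.105 = 4529.70 CFM

4529.70 CFM


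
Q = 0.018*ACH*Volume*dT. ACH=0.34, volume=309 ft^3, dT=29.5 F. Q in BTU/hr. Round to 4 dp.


Q = 0.018 * 0.34 * 309 * 29.5 = 55.7869 BTU/hr

55.7869 BTU/hr


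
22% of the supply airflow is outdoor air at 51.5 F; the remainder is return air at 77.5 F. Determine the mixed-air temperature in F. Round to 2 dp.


T_mix = 0.22*51.5 + 0.78*77.5 = 71.78 F

71.78 F


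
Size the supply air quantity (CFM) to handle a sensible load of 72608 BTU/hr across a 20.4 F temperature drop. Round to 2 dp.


CFM = 72608 / (1.08 * 20.4) = 3295.57

3295.57 CFM


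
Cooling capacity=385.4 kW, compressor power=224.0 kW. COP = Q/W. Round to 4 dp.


COP = 385.4 / 224.0 = 1.7205

1.7205
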